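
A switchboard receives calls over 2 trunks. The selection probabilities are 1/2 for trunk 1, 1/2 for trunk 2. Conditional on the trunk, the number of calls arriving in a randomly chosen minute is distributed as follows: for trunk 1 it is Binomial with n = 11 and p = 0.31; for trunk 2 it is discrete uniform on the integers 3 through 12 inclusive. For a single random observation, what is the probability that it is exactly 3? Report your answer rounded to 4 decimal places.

Conditional on each trunk, P(X = 3): 1: 0.252558; 2: 0.1.
By total probability, P(X = 3) = 0.5·0.252558 + 0.5·0.1 = 0.176279.

0.1763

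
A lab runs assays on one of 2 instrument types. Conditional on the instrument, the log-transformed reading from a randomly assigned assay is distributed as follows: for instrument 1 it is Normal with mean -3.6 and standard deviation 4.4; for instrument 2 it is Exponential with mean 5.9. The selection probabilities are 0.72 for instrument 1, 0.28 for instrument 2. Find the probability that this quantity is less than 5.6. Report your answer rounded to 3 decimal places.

0.878

Conditional on each instrument, P(X < 5.6): 1: 0.981732; 2: 0.612931.
By total probability, P(X < 5.6) = 0.72·0.981732 + 0.28·0.612931 = 0.878468.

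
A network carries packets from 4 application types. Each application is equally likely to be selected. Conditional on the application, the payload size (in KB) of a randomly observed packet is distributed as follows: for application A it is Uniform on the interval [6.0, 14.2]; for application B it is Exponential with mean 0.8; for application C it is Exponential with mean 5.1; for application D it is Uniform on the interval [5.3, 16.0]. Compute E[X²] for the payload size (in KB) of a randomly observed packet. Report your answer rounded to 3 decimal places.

70.969

For each component E[X²] = Var + (mean)², giving A: 107.613; B: 1.28; C: 52.02; D: 122.963.
Overall E[X²] = 0.25·107.613 + 0.25·1.28 + 0.25·52.02 + 0.25·122.963 = 70.9692.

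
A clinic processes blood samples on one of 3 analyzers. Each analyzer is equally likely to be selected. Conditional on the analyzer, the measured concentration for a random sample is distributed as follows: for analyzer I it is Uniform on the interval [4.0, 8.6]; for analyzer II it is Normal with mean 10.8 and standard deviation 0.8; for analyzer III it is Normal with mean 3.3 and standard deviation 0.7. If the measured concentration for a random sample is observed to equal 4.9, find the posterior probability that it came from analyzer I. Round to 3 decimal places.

Likelihoods f(4.9 | ·): I: 0.217391; II: 7.70985e-13; III: 0.0418147.
Posterior ∝ prior × likelihood. Numerator for I: 0.333333·0.217391 = 0.0724638.
Normalizing constant: 0.333333·0.217391 + 0.333333·7.70985e-13 + 0.333333·0.0418147 = 0.086402.
P(I | observation) = 0.0724638 / 0.086402 = 0.838682.

0.839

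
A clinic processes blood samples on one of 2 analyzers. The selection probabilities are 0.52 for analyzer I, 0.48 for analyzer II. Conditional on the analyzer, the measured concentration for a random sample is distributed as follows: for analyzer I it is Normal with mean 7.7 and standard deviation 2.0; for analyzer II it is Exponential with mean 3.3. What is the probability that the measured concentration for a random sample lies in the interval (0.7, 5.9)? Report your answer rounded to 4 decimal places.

Conditional on each analyzer, P(0.7 < X < 5.9): I: 0.183827; II: 0.641552.
By total probability, P(0.7 < X < 5.9) = 0.52·0.183827 + 0.48·0.641552 = 0.403535.

0.4035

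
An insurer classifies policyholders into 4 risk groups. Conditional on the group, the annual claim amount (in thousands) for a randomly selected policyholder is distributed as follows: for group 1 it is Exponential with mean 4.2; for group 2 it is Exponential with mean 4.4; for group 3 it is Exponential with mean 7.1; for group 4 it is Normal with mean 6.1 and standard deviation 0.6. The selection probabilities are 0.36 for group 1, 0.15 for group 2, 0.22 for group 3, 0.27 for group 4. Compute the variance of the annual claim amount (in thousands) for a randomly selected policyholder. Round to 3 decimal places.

21.878

Per component, 1: μ=4.2, E[X²]=35.28; 2: μ=4.4, E[X²]=38.72; 3: μ=7.1, E[X²]=100.82; 4: μ=6.1, E[X²]=37.57.
E[X] = 0.36·4.2 + 0.15·4.4 + 0.22·7.1 + 0.27·6.1 = 5.381.
E[X²] = 0.36·35.28 + 0.15·38.72 + 0.22·100.82 + 0.27·37.57 = 50.8331.
Var(X) = E[X²] − (E[X])² = 50.8331 − 28.9552 = 21.8779.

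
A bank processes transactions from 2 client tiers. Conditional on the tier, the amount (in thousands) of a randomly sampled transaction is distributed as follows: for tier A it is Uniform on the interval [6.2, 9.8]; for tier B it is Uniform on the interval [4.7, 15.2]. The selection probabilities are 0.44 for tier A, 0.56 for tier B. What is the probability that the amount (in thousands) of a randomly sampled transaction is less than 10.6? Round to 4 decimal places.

Conditional on each tier, P(X < 10.6): A: 1; B: 0.561905.
By total probability, P(X < 10.6) = 0.44·1 + 0.56·0.561905 = 0.754667.

0.7547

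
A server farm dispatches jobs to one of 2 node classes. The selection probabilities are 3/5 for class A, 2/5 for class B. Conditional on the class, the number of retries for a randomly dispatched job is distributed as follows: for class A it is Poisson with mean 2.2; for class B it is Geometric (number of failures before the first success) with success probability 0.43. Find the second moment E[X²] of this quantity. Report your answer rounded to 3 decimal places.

For each component E[X²] = Var + (mean)², giving A: 7.04; B: 4.83991.
Overall E[X²] = 0.6·7.04 + 0.4·4.83991 = 6.15997.

6.160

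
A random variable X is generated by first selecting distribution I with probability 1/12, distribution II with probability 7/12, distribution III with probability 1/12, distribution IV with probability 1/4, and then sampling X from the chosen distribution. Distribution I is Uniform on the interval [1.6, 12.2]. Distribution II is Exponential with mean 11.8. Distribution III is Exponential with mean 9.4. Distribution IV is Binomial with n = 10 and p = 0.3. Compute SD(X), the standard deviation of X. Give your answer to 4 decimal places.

10.1905

Per component, I: μ=6.9, E[X²]=56.9733; II: μ=11.8, E[X²]=278.48; III: μ=9.4, E[X²]=176.72; IV: μ=3, E[X²]=11.1.
E[X] = 0.0833333·6.9 + 0.583333·11.8 + 0.0833333·9.4 + 0.25·3 = 8.99167.
E[X²] = 0.0833333·56.9733 + 0.583333·278.48 + 0.0833333·176.72 + 0.25·11.1 = 184.696.
Var(X) = E[X²] − (E[X])² = 184.696 − 80.8501 = 103.846.
SD(X) = √103.846 = 10.1905.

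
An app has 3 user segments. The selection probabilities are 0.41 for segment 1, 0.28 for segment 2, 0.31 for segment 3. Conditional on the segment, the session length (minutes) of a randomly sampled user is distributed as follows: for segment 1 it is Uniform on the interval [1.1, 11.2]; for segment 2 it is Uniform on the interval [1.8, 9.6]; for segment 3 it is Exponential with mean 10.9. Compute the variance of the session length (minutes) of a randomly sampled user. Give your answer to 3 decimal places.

Per component, 1: μ=6.15, E[X²]=46.3233; 2: μ=5.7, E[X²]=37.56; 3: μ=10.9, E[X²]=237.62.
E[X] = 0.41·6.15 + 0.28·5.7 + 0.31·10.9 = 7.4965.
E[X²] = 0.41·46.3233 + 0.28·37.56 + 0.31·237.62 = 103.172.
Var(X) = E[X²] − (E[X])² = 103.172 − 56.1975 = 46.9741.

46.974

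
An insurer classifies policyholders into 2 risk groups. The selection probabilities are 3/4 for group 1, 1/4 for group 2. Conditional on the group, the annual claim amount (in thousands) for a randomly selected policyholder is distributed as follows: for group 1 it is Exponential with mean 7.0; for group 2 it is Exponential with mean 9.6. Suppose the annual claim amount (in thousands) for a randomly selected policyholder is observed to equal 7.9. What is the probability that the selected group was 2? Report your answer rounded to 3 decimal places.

0.248

Likelihoods f(7.9 | ·): 1: 0.0462136; 2: 0.0457447.
Posterior ∝ prior × likelihood. Numerator for 2: 0.25·0.0457447 = 0.0114362.
Normalizing constant: 0.75·0.0462136 + 0.25·0.0457447 = 0.0460964.
P(2 | observation) = 0.0114362 / 0.0460964 = 0.248093.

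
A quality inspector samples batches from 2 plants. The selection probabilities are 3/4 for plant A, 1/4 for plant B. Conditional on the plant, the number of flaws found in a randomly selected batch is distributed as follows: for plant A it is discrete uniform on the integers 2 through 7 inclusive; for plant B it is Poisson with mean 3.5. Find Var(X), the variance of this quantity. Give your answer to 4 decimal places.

Per component, A: μ=4.5, E[X²]=23.1667; B: μ=3.5, E[X²]=15.75.
E[X] = 0.75·4.5 + 0.25·3.5 = 4.25.
E[X²] = 0.75·23.1667 + 0.25·15.75 = 21.3125.
Var(X) = E[X²] − (E[X])² = 21.3125 − 18.0625 = 3.25.

3.2500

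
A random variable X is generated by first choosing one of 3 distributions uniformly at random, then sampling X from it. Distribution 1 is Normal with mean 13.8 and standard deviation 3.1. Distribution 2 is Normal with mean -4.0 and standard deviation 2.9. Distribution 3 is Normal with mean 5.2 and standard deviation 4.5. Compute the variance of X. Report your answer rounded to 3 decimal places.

65.583

Per component, 1: μ=13.8, E[X²]=200.05; 2: μ=-4, E[X²]=24.41; 3: μ=5.2, E[X²]=47.29.
E[X] = 0.333333·13.8 + 0.333333·-4 + 0.333333·5.2 = 5.
E[X²] = 0.333333·200.05 + 0.333333·24.41 + 0.333333·47.29 = 90.5833.
Var(X) = E[X²] − (E[X])² = 90.5833 − 25 = 65.5833.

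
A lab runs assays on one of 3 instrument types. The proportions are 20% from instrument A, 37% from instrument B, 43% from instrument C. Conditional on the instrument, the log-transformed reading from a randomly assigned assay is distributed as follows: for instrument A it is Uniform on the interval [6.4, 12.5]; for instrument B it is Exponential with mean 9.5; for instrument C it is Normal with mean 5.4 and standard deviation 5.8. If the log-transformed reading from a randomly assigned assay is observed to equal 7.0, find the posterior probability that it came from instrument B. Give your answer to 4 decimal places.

0.2333

Likelihoods f(7.0 | ·): A: 0.163934; B: 0.0503814; C: 0.0662151.
Posterior ∝ prior × likelihood. Numerator for B: 0.37·0.0503814 = 0.0186411.
Normalizing constant: 0.2·0.163934 + 0.37·0.0503814 + 0.43·0.0662151 = 0.0799005.
P(B | observation) = 0.0186411 / 0.0799005 = 0.233304.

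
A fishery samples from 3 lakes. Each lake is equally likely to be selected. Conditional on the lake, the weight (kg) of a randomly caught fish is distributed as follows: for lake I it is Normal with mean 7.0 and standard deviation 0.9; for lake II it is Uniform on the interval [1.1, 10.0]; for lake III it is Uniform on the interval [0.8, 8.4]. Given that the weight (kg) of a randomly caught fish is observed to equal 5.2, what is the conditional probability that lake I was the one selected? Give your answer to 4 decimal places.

0.1974

Likelihoods f(5.2 | ·): I: 0.05999; II: 0.11236; III: 0.131579.
Posterior ∝ prior × likelihood. Numerator for I: 0.333333·0.05999 = 0.0199967.
Normalizing constant: 0.333333·0.05999 + 0.333333·0.11236 + 0.333333·0.131579 = 0.101309.
P(I | observation) = 0.0199967 / 0.101309 = 0.197382.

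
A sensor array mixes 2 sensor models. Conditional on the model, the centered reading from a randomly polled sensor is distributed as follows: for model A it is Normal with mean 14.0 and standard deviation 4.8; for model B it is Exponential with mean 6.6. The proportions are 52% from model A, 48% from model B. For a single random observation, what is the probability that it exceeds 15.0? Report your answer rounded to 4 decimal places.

0.2665

Conditional on each model, P(X > 15.0): A: 0.417484; B: 0.103031.
By total probability, P(X > 15.0) = 0.52·0.417484 + 0.48·0.103031 = 0.266547.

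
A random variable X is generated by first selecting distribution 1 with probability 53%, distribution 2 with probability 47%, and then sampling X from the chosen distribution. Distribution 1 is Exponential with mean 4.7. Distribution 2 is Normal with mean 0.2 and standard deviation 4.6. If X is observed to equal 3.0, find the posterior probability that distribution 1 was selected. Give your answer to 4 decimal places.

0.6375

Likelihoods f(3.0 | ·): 1: 0.112381; 2: 0.0720604.
Posterior ∝ prior × likelihood. Numerator for 1: 0.53·0.112381 = 0.0595619.
Normalizing constant: 0.53·0.112381 + 0.47·0.0720604 = 0.0934303.
P(1 | observation) = 0.0595619 / 0.0934303 = 0.637501.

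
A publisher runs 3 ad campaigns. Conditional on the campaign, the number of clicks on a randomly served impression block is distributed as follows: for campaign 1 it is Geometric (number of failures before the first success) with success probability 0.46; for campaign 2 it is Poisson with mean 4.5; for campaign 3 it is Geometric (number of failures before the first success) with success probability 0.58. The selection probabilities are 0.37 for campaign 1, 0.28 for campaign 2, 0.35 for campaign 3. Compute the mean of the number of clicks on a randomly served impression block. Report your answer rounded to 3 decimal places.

1.948

Component means — 1: 1.17391; 2: 4.5; 3: 0.724138.
E[X] = 0.37·1.17391 + 0.28·4.5 + 0.35·0.724138 = 1.9478.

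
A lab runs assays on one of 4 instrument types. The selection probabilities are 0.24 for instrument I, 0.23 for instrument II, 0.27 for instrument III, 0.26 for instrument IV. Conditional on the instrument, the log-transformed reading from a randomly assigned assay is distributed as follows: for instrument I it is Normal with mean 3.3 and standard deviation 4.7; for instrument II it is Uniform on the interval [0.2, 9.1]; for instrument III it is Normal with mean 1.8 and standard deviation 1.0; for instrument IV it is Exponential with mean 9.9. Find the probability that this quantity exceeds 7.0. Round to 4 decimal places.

0.2342

Conditional on each instrument, P(X > 7.0): I: 0.215572; II: 0.235955; III: 9.96443e-08; IV: 0.493086.
By total probability, P(X > 7.0) = 0.24·0.215572 + 0.23·0.235955 + 0.27·9.96443e-08 + 0.26·0.493086 = 0.23421.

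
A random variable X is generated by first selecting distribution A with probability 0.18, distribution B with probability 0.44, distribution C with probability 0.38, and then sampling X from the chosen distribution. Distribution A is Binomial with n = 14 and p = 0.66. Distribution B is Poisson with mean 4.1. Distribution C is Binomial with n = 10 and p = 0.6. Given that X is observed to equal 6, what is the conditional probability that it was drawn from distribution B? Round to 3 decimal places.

0.318

Likelihoods P(X=6 | ·): A: 0.0443252; B: 0.109336; C: 0.250823.
Posterior ∝ prior × likelihood. Numerator for B: 0.44·0.109336 = 0.0481078.
Normalizing constant: 0.18·0.0443252 + 0.44·0.109336 + 0.38·0.250823 = 0.151399.
P(B | observation) = 0.0481078 / 0.151399 = 0.317755.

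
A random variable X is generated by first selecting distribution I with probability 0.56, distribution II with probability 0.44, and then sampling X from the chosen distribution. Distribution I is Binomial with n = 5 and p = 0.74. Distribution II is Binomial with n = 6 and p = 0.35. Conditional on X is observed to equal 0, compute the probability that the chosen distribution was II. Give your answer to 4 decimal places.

Likelihoods P(X=0 | ·): I: 0.00118814; II: 0.0754189.
Posterior ∝ prior × likelihood. Numerator for II: 0.44·0.0754189 = 0.0331843.
Normalizing constant: 0.56·0.00118814 + 0.44·0.0754189 = 0.0338497.
P(II | observation) = 0.0331843 / 0.0338497 = 0.980344.

0.9803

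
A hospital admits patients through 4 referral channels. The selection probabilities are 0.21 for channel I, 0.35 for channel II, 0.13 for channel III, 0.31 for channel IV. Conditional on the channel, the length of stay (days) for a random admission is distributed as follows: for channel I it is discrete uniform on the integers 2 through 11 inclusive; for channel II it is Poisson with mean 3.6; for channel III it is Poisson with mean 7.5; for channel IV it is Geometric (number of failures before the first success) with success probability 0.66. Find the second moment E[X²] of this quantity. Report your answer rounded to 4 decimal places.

For each component E[X²] = Var + (mean)², giving I: 50.5; II: 16.56; III: 63.75; IV: 1.04591.
Overall E[X²] = 0.21·50.5 + 0.35·16.56 + 0.13·63.75 + 0.31·1.04591 = 25.0127.

25.0127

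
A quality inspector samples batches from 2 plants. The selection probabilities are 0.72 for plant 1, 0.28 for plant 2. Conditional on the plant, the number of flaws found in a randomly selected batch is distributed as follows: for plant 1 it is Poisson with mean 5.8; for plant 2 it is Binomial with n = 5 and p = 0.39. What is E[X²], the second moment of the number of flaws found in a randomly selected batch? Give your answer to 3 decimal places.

For each component E[X²] = Var + (mean)², giving 1: 39.44; 2: 4.992.
Overall E[X²] = 0.72·39.44 + 0.28·4.992 = 29.7946.

29.795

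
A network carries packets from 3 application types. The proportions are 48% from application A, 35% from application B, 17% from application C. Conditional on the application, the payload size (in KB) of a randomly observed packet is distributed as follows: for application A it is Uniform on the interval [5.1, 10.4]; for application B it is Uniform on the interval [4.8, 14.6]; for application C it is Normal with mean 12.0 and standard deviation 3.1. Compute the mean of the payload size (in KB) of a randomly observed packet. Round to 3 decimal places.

9.155

Component means — A: 7.75; B: 9.7; C: 12.
E[X] = 0.48·7.75 + 0.35·9.7 + 0.17·12 = 9.155.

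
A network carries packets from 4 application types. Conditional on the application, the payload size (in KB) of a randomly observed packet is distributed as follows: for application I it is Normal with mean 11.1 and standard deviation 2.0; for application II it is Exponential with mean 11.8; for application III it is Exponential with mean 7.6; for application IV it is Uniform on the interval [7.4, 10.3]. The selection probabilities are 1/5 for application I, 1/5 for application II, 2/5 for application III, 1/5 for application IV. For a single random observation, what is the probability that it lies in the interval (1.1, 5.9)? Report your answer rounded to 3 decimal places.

0.224

Conditional on each application, P(1.1 < X < 5.9): I: 0.0046609; II: 0.304462; III: 0.405152; IV: 0.
By total probability, P(1.1 < X < 5.9) = 0.2·0.0046609 + 0.2·0.304462 + 0.4·0.405152 + 0.2·0 = 0.223885.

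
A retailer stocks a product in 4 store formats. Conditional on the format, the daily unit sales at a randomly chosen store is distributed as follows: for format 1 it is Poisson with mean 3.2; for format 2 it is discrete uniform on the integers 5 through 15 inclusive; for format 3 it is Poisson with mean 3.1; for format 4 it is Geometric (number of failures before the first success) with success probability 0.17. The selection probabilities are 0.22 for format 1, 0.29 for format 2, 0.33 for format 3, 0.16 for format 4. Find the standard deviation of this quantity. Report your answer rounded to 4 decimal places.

4.2675

Per component, 1: μ=3.2, E[X²]=13.44; 2: μ=10, E[X²]=110; 3: μ=3.1, E[X²]=12.71; 4: μ=4.88235, E[X²]=52.5571.
E[X] = 0.22·3.2 + 0.29·10 + 0.33·3.1 + 0.16·4.88235 = 5.40818.
E[X²] = 0.22·13.44 + 0.29·110 + 0.33·12.71 + 0.16·52.5571 = 47.4602.
Var(X) = E[X²] − (E[X])² = 47.4602 − 29.2484 = 18.2119.
SD(X) = √18.2119 = 4.26754.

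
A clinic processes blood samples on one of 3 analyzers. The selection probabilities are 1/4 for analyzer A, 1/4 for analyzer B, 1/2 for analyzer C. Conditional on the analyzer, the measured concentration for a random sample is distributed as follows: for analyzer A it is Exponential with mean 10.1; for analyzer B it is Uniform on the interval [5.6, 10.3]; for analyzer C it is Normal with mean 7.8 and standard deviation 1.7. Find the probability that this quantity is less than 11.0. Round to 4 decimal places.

Conditional on each analyzer, P(X < 11.0): A: 0.663484; B: 1; C: 0.970106.
By total probability, P(X < 11.0) = 0.25·0.663484 + 0.25·1 + 0.5·0.970106 = 0.900924.

0.9009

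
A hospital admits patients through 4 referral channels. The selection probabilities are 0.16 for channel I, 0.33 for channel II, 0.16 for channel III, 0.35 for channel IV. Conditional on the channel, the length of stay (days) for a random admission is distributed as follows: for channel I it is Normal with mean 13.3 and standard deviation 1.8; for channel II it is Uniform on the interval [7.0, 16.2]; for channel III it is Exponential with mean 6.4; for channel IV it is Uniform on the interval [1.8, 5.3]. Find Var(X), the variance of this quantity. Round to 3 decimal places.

Per component, I: μ=13.3, E[X²]=180.13; II: μ=11.6, E[X²]=141.613; III: μ=6.4, E[X²]=81.92; IV: μ=3.55, E[X²]=13.6233.
E[X] = 0.16·13.3 + 0.33·11.6 + 0.16·6.4 + 0.35·3.55 = 8.2225.
E[X²] = 0.16·180.13 + 0.33·141.613 + 0.16·81.92 + 0.35·13.6233 = 93.4286.
Var(X) = E[X²] − (E[X])² = 93.4286 − 67.6095 = 25.8191.

25.819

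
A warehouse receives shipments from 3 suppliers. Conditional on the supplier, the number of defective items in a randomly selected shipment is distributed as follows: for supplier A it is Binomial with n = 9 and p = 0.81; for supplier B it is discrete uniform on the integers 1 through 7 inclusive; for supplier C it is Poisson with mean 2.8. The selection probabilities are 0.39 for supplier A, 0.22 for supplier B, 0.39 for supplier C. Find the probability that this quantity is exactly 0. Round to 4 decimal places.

Conditional on each supplier, P(X = 0): A: 3.22688e-07; B: 0; C: 0.0608101.
By total probability, P(X = 0) = 0.39·3.22688e-07 + 0.22·0 + 0.39·0.0608101 = 0.0237161.

0.0237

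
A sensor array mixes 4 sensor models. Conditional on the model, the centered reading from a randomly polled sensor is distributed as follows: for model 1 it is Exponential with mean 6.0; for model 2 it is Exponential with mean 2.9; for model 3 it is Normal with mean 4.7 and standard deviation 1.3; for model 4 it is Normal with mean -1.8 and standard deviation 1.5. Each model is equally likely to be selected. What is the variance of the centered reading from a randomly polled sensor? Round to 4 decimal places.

20.8200

Per component, 1: μ=6, E[X²]=72; 2: μ=2.9, E[X²]=16.82; 3: μ=4.7, E[X²]=23.78; 4: μ=-1.8, E[X²]=5.49.
E[X] = 0.25·6 + 0.25·2.9 + 0.25·4.7 + 0.25·-1.8 = 2.95.
E[X²] = 0.25·72 + 0.25·16.82 + 0.25·23.78 + 0.25·5.49 = 29.5225.
Var(X) = E[X²] − (E[X])² = 29.5225 − 8.7025 = 20.82.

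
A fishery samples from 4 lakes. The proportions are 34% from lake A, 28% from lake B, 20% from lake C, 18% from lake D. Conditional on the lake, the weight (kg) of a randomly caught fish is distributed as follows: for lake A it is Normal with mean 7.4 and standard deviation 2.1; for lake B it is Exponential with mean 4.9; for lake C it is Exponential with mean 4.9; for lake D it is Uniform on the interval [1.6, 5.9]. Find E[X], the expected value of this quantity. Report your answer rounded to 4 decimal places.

5.5430

Component means — A: 7.4; B: 4.9; C: 4.9; D: 3.75.
E[X] = 0.34·7.4 + 0.28·4.9 + 0.2·4.9 + 0.18·3.75 = 5.543.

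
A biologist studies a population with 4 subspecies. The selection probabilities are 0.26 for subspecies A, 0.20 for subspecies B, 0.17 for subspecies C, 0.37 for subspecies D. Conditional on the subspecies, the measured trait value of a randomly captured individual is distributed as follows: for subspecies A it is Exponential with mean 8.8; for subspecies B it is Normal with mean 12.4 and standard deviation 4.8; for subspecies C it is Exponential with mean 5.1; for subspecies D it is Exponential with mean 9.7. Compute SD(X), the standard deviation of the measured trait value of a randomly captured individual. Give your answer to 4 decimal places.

8.3076

Per component, A: μ=8.8, E[X²]=154.88; B: μ=12.4, E[X²]=176.8; C: μ=5.1, E[X²]=52.02; D: μ=9.7, E[X²]=188.18.
E[X] = 0.26·8.8 + 0.2·12.4 + 0.17·5.1 + 0.37·9.7 = 9.224.
E[X²] = 0.26·154.88 + 0.2·176.8 + 0.17·52.02 + 0.37·188.18 = 154.099.
Var(X) = E[X²] − (E[X])² = 154.099 − 85.0822 = 69.0166.
SD(X) = √69.0166 = 8.30762.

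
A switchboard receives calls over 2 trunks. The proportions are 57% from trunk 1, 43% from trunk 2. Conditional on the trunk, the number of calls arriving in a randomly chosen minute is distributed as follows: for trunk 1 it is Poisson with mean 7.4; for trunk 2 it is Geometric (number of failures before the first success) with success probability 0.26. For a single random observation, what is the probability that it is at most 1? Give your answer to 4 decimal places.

Conditional on each trunk, P(X ≤ 1): 1: 0.00513452; 2: 0.4524.
By total probability, P(X ≤ 1) = 0.57·0.00513452 + 0.43·0.4524 = 0.197459.

0.1975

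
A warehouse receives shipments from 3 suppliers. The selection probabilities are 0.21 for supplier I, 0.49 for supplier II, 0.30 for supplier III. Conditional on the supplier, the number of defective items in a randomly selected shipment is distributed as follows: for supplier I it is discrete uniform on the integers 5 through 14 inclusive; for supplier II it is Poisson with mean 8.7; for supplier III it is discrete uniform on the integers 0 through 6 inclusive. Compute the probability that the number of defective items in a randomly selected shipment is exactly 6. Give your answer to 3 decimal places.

0.113

Conditional on each supplier, P(X = 6): I: 0.1; II: 0.100328; III: 0.142857.
By total probability, P(X = 6) = 0.21·0.1 + 0.49·0.100328 + 0.3·0.142857 = 0.113018.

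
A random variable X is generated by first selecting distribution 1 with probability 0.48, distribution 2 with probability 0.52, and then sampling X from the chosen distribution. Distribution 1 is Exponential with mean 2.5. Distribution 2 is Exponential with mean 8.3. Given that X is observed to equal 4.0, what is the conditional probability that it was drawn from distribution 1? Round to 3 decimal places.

Likelihoods f(4.0 | ·): 1: 0.0807586; 2: 0.0744086.
Posterior ∝ prior × likelihood. Numerator for 1: 0.48·0.0807586 = 0.0387641.
Normalizing constant: 0.48·0.0807586 + 0.52·0.0744086 = 0.0774566.
P(1 | observation) = 0.0387641 / 0.0774566 = 0.500462.

0.500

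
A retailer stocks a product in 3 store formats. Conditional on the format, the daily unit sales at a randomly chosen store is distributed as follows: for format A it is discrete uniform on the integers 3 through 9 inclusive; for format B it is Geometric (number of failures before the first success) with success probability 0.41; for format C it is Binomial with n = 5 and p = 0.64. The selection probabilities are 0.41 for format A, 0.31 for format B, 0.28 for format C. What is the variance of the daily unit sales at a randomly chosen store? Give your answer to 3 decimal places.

6.864

Per component, A: μ=6, E[X²]=40; B: μ=1.43902, E[X²]=5.58061; C: μ=3.2, E[X²]=11.392.
E[X] = 0.41·6 + 0.31·1.43902 + 0.28·3.2 = 3.8021.
E[X²] = 0.41·40 + 0.31·5.58061 + 0.28·11.392 = 21.3197.
Var(X) = E[X²] − (E[X])² = 21.3197 − 14.4559 = 6.8638.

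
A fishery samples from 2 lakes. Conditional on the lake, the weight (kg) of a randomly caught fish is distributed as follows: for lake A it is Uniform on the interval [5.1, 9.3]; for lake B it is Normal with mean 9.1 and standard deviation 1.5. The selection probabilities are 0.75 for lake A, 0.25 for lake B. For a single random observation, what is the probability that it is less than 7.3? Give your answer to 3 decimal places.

Conditional on each lake, P(X < 7.3): A: 0.52381; B: 0.11507.
By total probability, P(X < 7.3) = 0.75·0.52381 + 0.25·0.11507 = 0.421625.

0.422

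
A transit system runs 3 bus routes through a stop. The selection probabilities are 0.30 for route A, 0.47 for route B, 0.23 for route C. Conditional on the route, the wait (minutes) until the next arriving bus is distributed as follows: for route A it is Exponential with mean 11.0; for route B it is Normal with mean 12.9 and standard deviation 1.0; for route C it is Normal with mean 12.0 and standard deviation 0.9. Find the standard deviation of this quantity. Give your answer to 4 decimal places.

6.1337

Per component, A: μ=11, E[X²]=242; B: μ=12.9, E[X²]=167.41; C: μ=12, E[X²]=144.81.
E[X] = 0.3·11 + 0.47·12.9 + 0.23·12 = 12.123.
E[X²] = 0.3·242 + 0.47·167.41 + 0.23·144.81 = 184.589.
Var(X) = E[X²] − (E[X])² = 184.589 − 146.967 = 37.6219.
SD(X) = √37.6219 = 6.13367.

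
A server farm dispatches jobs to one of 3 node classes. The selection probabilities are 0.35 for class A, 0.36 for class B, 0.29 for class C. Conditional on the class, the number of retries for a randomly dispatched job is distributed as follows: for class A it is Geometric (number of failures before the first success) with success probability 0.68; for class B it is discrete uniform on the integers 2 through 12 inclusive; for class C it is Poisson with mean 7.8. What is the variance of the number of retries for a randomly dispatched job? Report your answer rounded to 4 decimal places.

16.9954

Per component, A: μ=0.470588, E[X²]=0.913495; B: μ=7, E[X²]=59; C: μ=7.8, E[X²]=68.64.
E[X] = 0.35·0.470588 + 0.36·7 + 0.29·7.8 = 4.94671.
E[X²] = 0.35·0.913495 + 0.36·59 + 0.29·68.64 = 41.4653.
Var(X) = E[X²] − (E[X])² = 41.4653 − 24.4699 = 16.9954.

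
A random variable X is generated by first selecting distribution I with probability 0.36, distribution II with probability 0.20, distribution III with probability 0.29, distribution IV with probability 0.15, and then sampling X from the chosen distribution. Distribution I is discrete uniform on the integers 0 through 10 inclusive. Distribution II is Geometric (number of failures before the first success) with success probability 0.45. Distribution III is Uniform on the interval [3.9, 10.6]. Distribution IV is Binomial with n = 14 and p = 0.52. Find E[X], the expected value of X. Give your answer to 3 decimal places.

5.239

Component means — I: 5; II: 1.22222; III: 7.25; IV: 7.28.
E[X] = 0.36·5 + 0.2·1.22222 + 0.29·7.25 + 0.15·7.28 = 5.23894.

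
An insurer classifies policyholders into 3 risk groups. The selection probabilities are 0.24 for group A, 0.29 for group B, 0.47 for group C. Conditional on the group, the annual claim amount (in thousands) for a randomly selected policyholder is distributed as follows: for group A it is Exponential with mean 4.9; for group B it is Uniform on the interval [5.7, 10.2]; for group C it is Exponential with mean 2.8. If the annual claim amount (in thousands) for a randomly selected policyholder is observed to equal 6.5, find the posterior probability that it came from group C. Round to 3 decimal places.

0.175

Likelihoods f(6.5 | ·): A: 0.0541625; B: 0.222222; C: 0.0350476.
Posterior ∝ prior × likelihood. Numerator for C: 0.47·0.0350476 = 0.0164724.
Normalizing constant: 0.24·0.0541625 + 0.29·0.222222 + 0.47·0.0350476 = 0.0939158.
P(C | observation) = 0.0164724 / 0.0939158 = 0.175395.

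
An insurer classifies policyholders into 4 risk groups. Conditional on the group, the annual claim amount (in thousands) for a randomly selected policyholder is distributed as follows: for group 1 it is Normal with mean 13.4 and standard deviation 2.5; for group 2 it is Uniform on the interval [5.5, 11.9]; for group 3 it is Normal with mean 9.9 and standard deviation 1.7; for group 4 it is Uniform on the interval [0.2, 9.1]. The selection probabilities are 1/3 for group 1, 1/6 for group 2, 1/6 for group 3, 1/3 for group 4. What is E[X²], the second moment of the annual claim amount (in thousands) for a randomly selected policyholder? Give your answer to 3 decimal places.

101.345

For each component E[X²] = Var + (mean)², giving 1: 185.81; 2: 79.1033; 3: 100.9; 4: 28.2233.
Overall E[X²] = 0.333333·185.81 + 0.166667·79.1033 + 0.166667·100.9 + 0.333333·28.2233 = 101.345.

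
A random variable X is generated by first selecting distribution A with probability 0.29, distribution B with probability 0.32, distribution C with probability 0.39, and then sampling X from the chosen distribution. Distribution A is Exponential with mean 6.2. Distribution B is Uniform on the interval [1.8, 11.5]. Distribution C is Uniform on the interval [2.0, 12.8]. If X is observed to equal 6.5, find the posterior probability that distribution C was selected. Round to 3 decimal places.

Likelihoods f(6.5 | ·): A: 0.0565327; B: 0.103093; C: 0.0925926.
Posterior ∝ prior × likelihood. Numerator for C: 0.39·0.0925926 = 0.0361111.
Normalizing constant: 0.29·0.0565327 + 0.32·0.103093 + 0.39·0.0925926 = 0.0854953.
P(C | observation) = 0.0361111 / 0.0854953 = 0.422375.

0.422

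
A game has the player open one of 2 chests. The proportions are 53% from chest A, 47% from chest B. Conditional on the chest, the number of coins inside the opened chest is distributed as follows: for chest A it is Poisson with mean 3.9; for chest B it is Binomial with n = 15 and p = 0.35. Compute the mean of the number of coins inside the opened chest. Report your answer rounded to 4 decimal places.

4.5345

Component means — A: 3.9; B: 5.25.
E[X] = 0.53·3.9 + 0.47·5.25 = 4.5345.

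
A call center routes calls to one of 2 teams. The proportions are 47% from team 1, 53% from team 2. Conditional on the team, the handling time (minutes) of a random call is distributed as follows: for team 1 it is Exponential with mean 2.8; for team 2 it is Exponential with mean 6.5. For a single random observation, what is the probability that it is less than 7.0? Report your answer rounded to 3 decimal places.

0.781

Conditional on each team, P(X < 7.0): 1: 0.917915; 2: 0.659358.
By total probability, P(X < 7.0) = 0.47·0.917915 + 0.53·0.659358 = 0.78088.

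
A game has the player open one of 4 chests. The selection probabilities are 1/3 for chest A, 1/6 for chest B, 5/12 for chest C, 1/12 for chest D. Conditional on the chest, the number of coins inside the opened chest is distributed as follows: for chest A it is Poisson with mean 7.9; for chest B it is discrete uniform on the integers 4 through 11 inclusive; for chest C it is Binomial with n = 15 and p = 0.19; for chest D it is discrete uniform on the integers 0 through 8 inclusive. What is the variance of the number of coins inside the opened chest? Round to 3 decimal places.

Per component, A: μ=7.9, E[X²]=70.31; B: μ=7.5, E[X²]=61.5; C: μ=2.85, E[X²]=10.431; D: μ=4, E[X²]=22.6667.
E[X] = 0.333333·7.9 + 0.166667·7.5 + 0.416667·2.85 + 0.0833333·4 = 5.40417.
E[X²] = 0.333333·70.31 + 0.166667·61.5 + 0.416667·10.431 + 0.0833333·22.6667 = 39.9218.
Var(X) = E[X²] − (E[X])² = 39.9218 − 29.205 = 10.7168.

10.717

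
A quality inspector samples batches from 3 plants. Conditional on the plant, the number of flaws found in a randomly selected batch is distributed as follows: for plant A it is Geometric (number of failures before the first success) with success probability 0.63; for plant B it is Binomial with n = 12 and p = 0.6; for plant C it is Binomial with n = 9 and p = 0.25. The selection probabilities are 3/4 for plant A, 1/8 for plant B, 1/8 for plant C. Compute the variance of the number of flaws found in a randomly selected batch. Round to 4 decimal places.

6.0116

Per component, A: μ=0.587302, E[X²]=1.27715; B: μ=7.2, E[X²]=54.72; C: μ=2.25, E[X²]=6.75.
E[X] = 0.75·0.587302 + 0.125·7.2 + 0.125·2.25 = 1.62173.
E[X²] = 0.75·1.27715 + 0.125·54.72 + 0.125·6.75 = 8.64161.
Var(X) = E[X²] − (E[X])² = 8.64161 − 2.63 = 6.01162.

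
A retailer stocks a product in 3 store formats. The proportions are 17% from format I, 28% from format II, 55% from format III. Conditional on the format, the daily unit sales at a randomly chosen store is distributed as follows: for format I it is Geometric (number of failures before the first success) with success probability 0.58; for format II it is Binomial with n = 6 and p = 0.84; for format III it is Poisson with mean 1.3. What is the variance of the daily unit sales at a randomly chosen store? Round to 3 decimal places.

4.225

Per component, I: μ=0.724138, E[X²]=1.77289; II: μ=5.04, E[X²]=26.208; III: μ=1.3, E[X²]=2.99.
E[X] = 0.17·0.724138 + 0.28·5.04 + 0.55·1.3 = 2.2493.
E[X²] = 0.17·1.77289 + 0.28·26.208 + 0.55·2.99 = 9.28413.
Var(X) = E[X²] − (E[X])² = 9.28413 − 5.05937 = 4.22477.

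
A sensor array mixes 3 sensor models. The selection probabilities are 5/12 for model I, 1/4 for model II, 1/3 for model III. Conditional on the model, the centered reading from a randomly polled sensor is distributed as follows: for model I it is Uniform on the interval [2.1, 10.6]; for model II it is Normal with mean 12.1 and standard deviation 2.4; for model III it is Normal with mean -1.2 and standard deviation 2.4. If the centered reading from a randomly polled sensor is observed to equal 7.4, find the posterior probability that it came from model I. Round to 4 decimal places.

Likelihoods f(7.4 | ·): I: 0.117647; II: 0.02443; III: 0.000270687.
Posterior ∝ prior × likelihood. Numerator for I: 0.416667·0.117647 = 0.0490196.
Normalizing constant: 0.416667·0.117647 + 0.25·0.02443 + 0.333333·0.000270687 = 0.0552173.
P(I | observation) = 0.0490196 / 0.0552173 = 0.887757.

0.8878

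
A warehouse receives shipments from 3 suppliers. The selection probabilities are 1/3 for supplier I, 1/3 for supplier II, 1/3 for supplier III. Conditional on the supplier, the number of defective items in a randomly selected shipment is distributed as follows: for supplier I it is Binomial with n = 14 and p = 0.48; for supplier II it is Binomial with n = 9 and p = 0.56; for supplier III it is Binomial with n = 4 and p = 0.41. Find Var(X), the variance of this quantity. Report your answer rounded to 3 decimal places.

Per component, I: μ=6.72, E[X²]=48.6528; II: μ=5.04, E[X²]=27.6192; III: μ=1.64, E[X²]=3.6572.
E[X] = 0.333333·6.72 + 0.333333·5.04 + 0.333333·1.64 = 4.46667.
E[X²] = 0.333333·48.6528 + 0.333333·27.6192 + 0.333333·3.6572 = 26.6431.
Var(X) = E[X²] − (E[X])² = 26.6431 − 19.9511 = 6.69196.

6.692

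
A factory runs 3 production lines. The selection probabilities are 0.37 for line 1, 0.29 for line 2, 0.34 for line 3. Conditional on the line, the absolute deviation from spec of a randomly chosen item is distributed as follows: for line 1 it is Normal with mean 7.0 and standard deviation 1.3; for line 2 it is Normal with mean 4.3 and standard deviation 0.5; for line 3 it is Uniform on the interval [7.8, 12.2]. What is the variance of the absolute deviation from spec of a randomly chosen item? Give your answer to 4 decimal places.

Per component, 1: μ=7, E[X²]=50.69; 2: μ=4.3, E[X²]=18.74; 3: μ=10, E[X²]=101.613.
E[X] = 0.37·7 + 0.29·4.3 + 0.34·10 = 7.237.
E[X²] = 0.37·50.69 + 0.29·18.74 + 0.34·101.613 = 58.7384.
Var(X) = E[X²] − (E[X])² = 58.7384 − 52.3742 = 6.36426.

6.3643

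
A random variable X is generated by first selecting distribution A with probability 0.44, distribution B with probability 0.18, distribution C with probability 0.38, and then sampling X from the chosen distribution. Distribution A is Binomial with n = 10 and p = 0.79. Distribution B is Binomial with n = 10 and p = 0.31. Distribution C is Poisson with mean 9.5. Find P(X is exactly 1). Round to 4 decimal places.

0.0201

Conditional on each component, P(X = 1): A: 6.27481e-06; B: 0.109901; C: 0.000711092.
By total probability, P(X = 1) = 0.44·6.27481e-06 + 0.18·0.109901 + 0.38·0.000711092 = 0.0200552.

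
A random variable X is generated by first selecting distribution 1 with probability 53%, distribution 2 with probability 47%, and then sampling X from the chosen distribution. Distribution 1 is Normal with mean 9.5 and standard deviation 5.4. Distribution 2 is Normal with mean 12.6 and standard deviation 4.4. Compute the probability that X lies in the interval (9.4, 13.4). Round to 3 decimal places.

Conditional on each component, P(9.4 < X < 13.4): 1: 0.272308; 2: 0.338608.
By total probability, P(9.4 < X < 13.4) = 0.53·0.272308 + 0.47·0.338608 = 0.303469.

0.303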